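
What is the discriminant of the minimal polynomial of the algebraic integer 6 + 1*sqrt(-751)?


The element 6 + 1*sqrt(-751) has minimal polynomial:
x^2 - 12*x + 787
Discriminant = (-12)^2 - 4*(787)
= 144 - 3148
= -3004

-3004


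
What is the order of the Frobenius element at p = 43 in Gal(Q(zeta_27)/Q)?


The Frobenius at p in Gal(Q(zeta_n)/Q) = (Z/nZ)* is the class of p, so its order is ord_27(43), the smallest k >= 1 with 43^k = 1 mod 27.
n = 27 = 3^3, phi(27) = 18; the order divides phi(n).
Divisors of 18: 1, 2, 3, 6, 9, 18
Repeated squaring mod 27: 43^1 = 16, 43^2 = 13, 43^4 = 7, 43^8 = 22, 43^16 = 25
Test divisors in increasing order:
  k=1: 43^1 = 16 mod 27
  k=2: 43^2 = 13 mod 27
  k=3: 43^3 = 13 * 16 = 19 mod 27
  k=6: 43^6 = 7 * 13 = 10 mod 27
  k=9: 43^9 = 22 * 16 = 1 mod 27  <- first divisor giving 1
Order = 9

9


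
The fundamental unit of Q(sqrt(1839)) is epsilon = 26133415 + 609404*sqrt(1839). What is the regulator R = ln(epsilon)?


epsilon = 26133415 + 609404*sqrt(1839)
= 5.2267e+07
R = ln(5.2267e+07)
= 17.7719

17.7719


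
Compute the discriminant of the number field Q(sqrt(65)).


For K = Q(sqrt(d)) with d squarefree: disc(K) = d if d = 1 mod 4, and disc(K) = 4d if d = 2 or 3 mod 4.
Here d = 65, and d mod 4 = 1.
d = 1 mod 4 (O_K = Z[(1+sqrt(d))/2]), so disc(K) = d = 65

65


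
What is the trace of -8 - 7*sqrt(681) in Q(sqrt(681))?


Tr(a + b*sqrt(d)) = (a + b*sqrt(d)) + (a - b*sqrt(d)) = 2a
= 2 * (-8)
= -16

-16


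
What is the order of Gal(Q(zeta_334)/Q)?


|Gal(Q(zeta_334)/Q)| = phi(334)
= 166

166


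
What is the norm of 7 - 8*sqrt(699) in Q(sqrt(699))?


N(a + b*sqrt(d)) = a^2 - d*b^2
= (7)^2 - (699)*(-8)^2
= 49 - 44736
= -44687

-44687


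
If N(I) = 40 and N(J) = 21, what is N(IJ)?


N(IJ) = N(I) * N(J)
= 40 * 21
= 840

840


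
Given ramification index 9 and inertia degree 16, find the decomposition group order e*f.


|D_P| = e * f
= 9 * 16
= 144

144


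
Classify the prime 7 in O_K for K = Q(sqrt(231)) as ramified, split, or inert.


K = Q(sqrt(231)). Since d mod 4 = 3, disc(K) = 924.
Check p | disc: 924 mod 7 = 0.
p divides disc, so p ramifies: (p) = P^2 with e=2, f=1, g=1.
Therefore p is ramified.

ramified


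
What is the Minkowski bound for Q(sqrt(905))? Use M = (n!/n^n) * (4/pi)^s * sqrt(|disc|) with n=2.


d = 905, d mod 4 = 1, so disc(K) = d = 905; |disc(K)| = 905
Real quadratic field, so n = 2, s = r2 = 0, r1 = 2
M = (n!/n^n) * (4/pi)^s * sqrt(|disc(K)|) = (2!/2^2) * (4/pi)^0 * sqrt(905)
= 0.5 * 1.000000 * 30.083218
= 15.0416

15.0416


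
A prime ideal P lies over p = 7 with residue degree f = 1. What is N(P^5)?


N(P^a) = p^(a*f)
= 7^(5*1)
= 7^5
= 16807

16807


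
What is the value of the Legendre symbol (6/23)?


p = 23 is prime, so compute (6/23) with the reciprocity algorithm (Jacobi-symbol steps: pull out 2s via (2/n), flip via reciprocity, reduce):
  pull out 2: (2/23) = +1  (since 23 mod 8 = 7)
  reciprocity: (3/23) -> -(23/3)
  reduce: (2/3)
  pull out 2: (2/3) = -1  (since 3 mod 8 = 3)
  (1/3) = 1
Product of signs = 1
(6/23) = 1

1


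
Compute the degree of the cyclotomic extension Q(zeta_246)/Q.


The degree equals Euler's totient phi(246).
246 = 2 * 3 * 41
phi(246) = 80

80


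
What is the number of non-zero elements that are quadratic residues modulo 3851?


For prime p, the number of non-zero quadratic residues is (p-1)/2.
= (3851-1)/2
= 1925

1925


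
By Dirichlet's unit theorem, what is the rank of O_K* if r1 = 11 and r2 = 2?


By Dirichlet's unit theorem:
rank = r1 + r2 - 1
= 11 + 2 - 1
= 12

12


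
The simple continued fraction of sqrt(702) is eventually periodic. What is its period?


Run the CF algorithm for sqrt(702).
a_0 = floor(sqrt(702)) = 26; set m_0=0, q_0=1.
Recurrence: m' = q*a - m,  q' = (d - m'^2)/q,  a' = floor((a_0 + m')/q').
  step 1: m=26, q=26, a=2
  step 2: m=26, q=1, a=52
a_2 = 2*a_0 = 52, so the period closes here.
sqrt(702) = [26; 2, 52]
Period length = 2

2


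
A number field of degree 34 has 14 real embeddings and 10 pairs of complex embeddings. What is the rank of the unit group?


By Dirichlet's unit theorem:
rank = r1 + r2 - 1
= 14 + 10 - 1
= 23

23


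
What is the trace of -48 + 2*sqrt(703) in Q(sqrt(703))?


Tr(a + b*sqrt(d)) = (a + b*sqrt(d)) + (a - b*sqrt(d)) = 2a
= 2 * (-48)
= -96

-96


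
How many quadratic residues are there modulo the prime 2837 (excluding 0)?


For prime p, the number of non-zero quadratic residues is (p-1)/2.
= (2837-1)/2
= 1418

1418


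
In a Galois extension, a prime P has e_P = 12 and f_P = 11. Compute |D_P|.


|D_P| = e * f
= 12 * 11
= 132

132


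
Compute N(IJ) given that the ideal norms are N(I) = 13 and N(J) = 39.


N(IJ) = N(I) * N(J)
= 13 * 39
= 507

507


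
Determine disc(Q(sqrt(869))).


For K = Q(sqrt(d)) with d squarefree: disc(K) = d if d = 1 mod 4, and disc(K) = 4d if d = 2 or 3 mod 4.
Here d = 869, and d mod 4 = 1.
d = 1 mod 4 (O_K = Z[(1+sqrt(d))/2]), so disc(K) = d = 869

869


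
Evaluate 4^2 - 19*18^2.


x^2 - d*y^2
= 4^2 - 19*18^2
= 16 - 6156
= -6140

-6140


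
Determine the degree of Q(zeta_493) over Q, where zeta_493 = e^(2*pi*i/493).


The degree equals Euler's totient phi(493).
493 = 17 * 29
phi(493) = 448

448


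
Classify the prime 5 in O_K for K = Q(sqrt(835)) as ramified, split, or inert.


K = Q(sqrt(835)). Since d mod 4 = 3, disc(K) = 3340.
Check p | disc: 3340 mod 5 = 0.
p divides disc, so p ramifies: (p) = P^2 with e=2, f=1, g=1.
Therefore p is ramified.

ramified


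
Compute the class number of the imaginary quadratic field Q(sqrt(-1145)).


K = Q(sqrt(-1145)). d mod 4 = 3, so D = disc(K) = 4d = -4580
h(K) equals the number of primitive reduced positive-definite forms (a, b, c) = a*x^2 + b*x*y + c*y^2 with b^2 - 4ac = D,
where reduced means |b| <= a <= c, with b >= 0 whenever |b| = a or a = c, and primitive means gcd(a, b, c) = 1.
Reduced forces 3a^2 <= |D| = 4580, so 1 <= a <= 39; b must have the parity of D, and c = (b^2 - D)/(4a) must be an integer >= a.
Enumerate a = 1..39, b in [-a, a]:
  a=1: (1, 0, 1145)  [1]
  a=2: (2, 2, 573)  [1]
  a=3: (3, -2, 382), (3, 2, 382)  [2]
  a=4: none
  a=5: (5, 0, 229)  [1]
  a=6: (6, -2, 191), (6, 2, 191)  [2]
  a=7..8: none
  a=9: (9, -8, 129), (9, 8, 129)  [2]
  a=10: (10, 10, 117)  [1]
  a=11..12: none
  a=13: (13, -10, 90), (13, 10, 90)  [2]
  a=14: none
  a=15: (15, -10, 78), (15, 10, 78)  [2]
  a=16..17: none
  a=18: (18, -10, 65), (18, 10, 65)  [2]
  a=19..25: none
  a=26: (26, -10, 45), (26, 10, 45)  [2]
  a=27: (27, -8, 43), (27, 8, 43)  [2]
  a=28..29: none
  a=30: (30, -10, 39), (30, 10, 39)  [2]
  a=31: (31, -16, 39), (31, 16, 39)  [2]
  a=32..39: none
Total reduced forms: 1 + 1 + 2 + 1 + 2 + 2 + 1 + 2 + 2 + 2 + 2 + 2 + 2 + 2 = 24
h = 24

24


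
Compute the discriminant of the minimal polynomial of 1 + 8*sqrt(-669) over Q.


The element 1 + 8*sqrt(-669) has minimal polynomial:
x^2 - 2*x + 42817
Discriminant = (-2)^2 - 4*(42817)
= 4 - 171268
= -171264

-171264


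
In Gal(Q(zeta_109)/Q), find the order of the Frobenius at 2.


The Frobenius at p in Gal(Q(zeta_n)/Q) = (Z/nZ)* is the class of p, so its order is ord_109(2), the smallest k >= 1 with 2^k = 1 mod 109.
n = 109 = 109, phi(109) = 108; the order divides phi(n).
Divisors of 108: 1, 2, 3, 4, 6, 9, 12, 18, 27, 36, 54, 108
Repeated squaring mod 109: 2^1 = 2, 2^2 = 4, 2^4 = 16, 2^8 = 38, 2^16 = 27, 2^32 = 75, 2^64 = 66
Test divisors in increasing order:
  k=1: 2^1 = 2 mod 109
  k=2: 2^2 = 4 mod 109
  k=3: 2^3 = 4 * 2 = 8 mod 109
  k=4: 2^4 = 16 mod 109
  k=6: 2^6 = 16 * 4 = 64 mod 109
  k=9: 2^9 = 38 * 2 = 76 mod 109
  k=12: 2^12 = 38 * 16 = 63 mod 109
  k=18: 2^18 = 27 * 4 = 108 mod 109
  k=27: 2^27 = 27 * 38 * 4 * 2 = 33 mod 109
  k=36: 2^36 = 75 * 16 = 1 mod 109  <- first divisor giving 1
Order = 36

36


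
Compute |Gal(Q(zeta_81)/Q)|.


|Gal(Q(zeta_81)/Q)| = phi(81)
= 54

54


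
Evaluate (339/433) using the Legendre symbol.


p = 433 is prime, so compute (339/433) with the reciprocity algorithm (Jacobi-symbol steps: pull out 2s via (2/n), flip via reciprocity, reduce):
  reciprocity: (339/433) -> +(433/339)
  reduce: (94/339)
  pull out 2: (2/339) = -1  (since 339 mod 8 = 3)
  reciprocity: (47/339) -> -(339/47)
  reduce: (10/47)
  pull out 2: (2/47) = +1  (since 47 mod 8 = 7)
  reciprocity: (5/47) -> +(47/5)
  reduce: (2/5)
  pull out 2: (2/5) = -1  (since 5 mod 8 = 5)
  (1/5) = 1
Product of signs = -1
(339/433) = -1

-1


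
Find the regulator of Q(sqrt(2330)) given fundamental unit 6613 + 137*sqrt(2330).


epsilon = 6613 + 137*sqrt(2330)
= 13226.0001
R = ln(13226.0001)
= 9.4899

9.4899


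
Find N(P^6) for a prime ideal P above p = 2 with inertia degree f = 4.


N(P^a) = p^(a*f)
= 2^(6*4)
= 2^24
= 16777216

16777216


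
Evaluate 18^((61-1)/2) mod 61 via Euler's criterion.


p = 61 is prime and the exponent is (p-1)/2 = 30, so by Euler's criterion 18^30 = (18/61) = +1 or -1 mod 61.
Compute by square-and-multiply:
  30 = 16 + 8 + 4 + 2 (binary 11110)
  Repeated squaring mod 61: 18^1 = 18, 18^2 = 19, 18^4 = 56, 18^8 = 25, 18^16 = 15
  18^30 = 18^16 * 18^8 * 18^4 * 18^2 = 15 * 25 * 56 * 19 mod 61
    15 * 25 = 375 = 9 mod 61
    9 * 56 = 504 = 16 mod 61
    16 * 19 = 304 = 60 mod 61
  18^30 = 60 mod 61
Result 60 = p - 1 = -1 mod 61: 18 is a quadratic non-residue mod 61. As a residue in [0, p-1] the value is 60.
18^30 mod 61 = 60

60


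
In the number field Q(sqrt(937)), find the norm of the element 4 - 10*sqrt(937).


N(a + b*sqrt(d)) = a^2 - d*b^2
= (4)^2 - (937)*(-10)^2
= 16 - 93700
= -93684

-93684


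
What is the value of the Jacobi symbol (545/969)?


Compute (545/969) via quadratic reciprocity:
  reciprocity: (545/969) -> +(969/545)
  reduce: (424/545)
  pull out 2: (2/545) = +1  (since 545 mod 8 = 1)
  pull out 2: (2/545) = +1  (since 545 mod 8 = 1)
  pull out 2: (2/545) = +1  (since 545 mod 8 = 1)
  reciprocity: (53/545) -> +(545/53)
  reduce: (15/53)
  reciprocity: (15/53) -> +(53/15)
  reduce: (8/15)
  pull out 2: (2/15) = +1  (since 15 mod 8 = 7)
  pull out 2: (2/15) = +1  (since 15 mod 8 = 7)
  pull out 2: (2/15) = +1  (since 15 mod 8 = 7)
  (1/15) = 1
Product of signs = 1

1


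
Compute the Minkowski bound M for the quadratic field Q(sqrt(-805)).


d = -805, d mod 4 = 3, so disc(K) = 4d = -3220; |disc(K)| = 3220
Imaginary quadratic field, so n = 2, s = r2 = 1, r1 = 0
M = (n!/n^n) * (4/pi)^s * sqrt(|disc(K)|) = (2!/2^2) * (4/pi)^1 * sqrt(3220)
= 0.5 * 1.273240 * 56.745044
= 36.1250

36.1250


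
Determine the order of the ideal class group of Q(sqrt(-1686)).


K = Q(sqrt(-1686)). d mod 4 = 2, so D = disc(K) = 4d = -6744
h(K) equals the number of primitive reduced positive-definite forms (a, b, c) = a*x^2 + b*x*y + c*y^2 with b^2 - 4ac = D,
where reduced means |b| <= a <= c, with b >= 0 whenever |b| = a or a = c, and primitive means gcd(a, b, c) = 1.
Reduced forces 3a^2 <= |D| = 6744, so 1 <= a <= 47; b must have the parity of D, and c = (b^2 - D)/(4a) must be an integer >= a.
Enumerate a = 1..47, b in [-a, a]:
  a=1: (1, 0, 1686)  [1]
  a=2: (2, 0, 843)  [1]
  a=3: (3, 0, 562)  [1]
  a=4: none
  a=5: (5, -4, 338), (5, 4, 338)  [2]
  a=6: (6, 0, 281)  [1]
  a=7: (7, -2, 241), (7, 2, 241)  [2]
  a=8..9: none
  a=10: (10, -4, 169), (10, 4, 169)  [2]
  a=11..12: none
  a=13: (13, -4, 130), (13, 4, 130)  [2]
  a=14: (14, -12, 123), (14, 12, 123)  [2]
  a=15: (15, -6, 113), (15, 6, 113)  [2]
  a=16..18: none
  a=19: (19, -18, 93), (19, 18, 93)  [2]
  a=20: none
  a=21: (21, -12, 82), (21, 12, 82)  [2]
  a=22: none
  a=23: (23, -8, 74), (23, 8, 74)  [2]
  a=24: none
  a=25: (25, -16, 70), (25, 16, 70)  [2]
  a=26: (26, -4, 65), (26, 4, 65)  [2]
  a=27..28: none
  a=29: (29, -10, 59), (29, 10, 59)  [2]
  a=30: (30, -24, 61), (30, 24, 61)  [2]
  a=31: (31, -18, 57), (31, 18, 57)  [2]
  a=32..34: none
  a=35: (35, -26, 53), (35, -16, 50), (35, 16, 50), (35, 26, 53)  [4]
  a=36: none
  a=37: (37, -8, 46), (37, 8, 46)  [2]
  a=38: (38, -20, 47), (38, 20, 47)  [2]
  a=39: (39, -30, 49), (39, 30, 49)  [2]
  a=40: none
  a=41: (41, -12, 42), (41, 12, 42)  [2]
  a=42..47: none
Total reduced forms: 1 + 1 + 1 + 2 + 1 + 2 + 2 + 2 + 2 + 2 + 2 + 2 + 2 + 2 + 2 + 2 + 2 + 2 + 4 + 2 + 2 + 2 + 2 = 44
h = 44

44


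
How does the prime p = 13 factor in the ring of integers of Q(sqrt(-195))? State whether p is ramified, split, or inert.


K = Q(sqrt(-195)). Since d mod 4 = 1, disc(K) = -195.
Check p | disc: -195 mod 13 = 0.
p divides disc, so p ramifies: (p) = P^2 with e=2, f=1, g=1.
Therefore p is ramified.

ramified


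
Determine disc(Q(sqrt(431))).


For K = Q(sqrt(d)) with d squarefree: disc(K) = d if d = 1 mod 4, and disc(K) = 4d if d = 2 or 3 mod 4.
Here d = 431, and d mod 4 = 3.
d = 3 mod 4, not 1 (O_K = Z[sqrt(d)]), so disc(K) = 4d = 4 * (431) = 1724

1724


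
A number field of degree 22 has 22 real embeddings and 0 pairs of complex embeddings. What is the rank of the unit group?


By Dirichlet's unit theorem:
rank = r1 + r2 - 1
= 22 + 0 - 1
= 21

21


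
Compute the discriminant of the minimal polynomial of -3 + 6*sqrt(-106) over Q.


The element -3 + 6*sqrt(-106) has minimal polynomial:
x^2 + 6*x + 3825
Discriminant = (6)^2 - 4*(3825)
= 36 - 15300
= -15264

-15264


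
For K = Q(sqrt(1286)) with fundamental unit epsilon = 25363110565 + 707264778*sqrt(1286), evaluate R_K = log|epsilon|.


epsilon = 25363110565 + 707264778*sqrt(1286)
= 5.0726e+10
R = ln(5.0726e+10)
= 24.6497

24.6497


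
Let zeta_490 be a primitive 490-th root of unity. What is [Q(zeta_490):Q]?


The degree equals Euler's totient phi(490).
490 = 2 * 5 * 7^2
phi(490) = 168

168


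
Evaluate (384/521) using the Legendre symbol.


p = 521 is prime, so compute (384/521) with the reciprocity algorithm (Jacobi-symbol steps: pull out 2s via (2/n), flip via reciprocity, reduce):
  pull out 2: (2/521) = +1  (since 521 mod 8 = 1)
  pull out 2: (2/521) = +1  (since 521 mod 8 = 1)
  pull out 2: (2/521) = +1  (since 521 mod 8 = 1)
  pull out 2: (2/521) = +1  (since 521 mod 8 = 1)
  pull out 2: (2/521) = +1  (since 521 mod 8 = 1)
  pull out 2: (2/521) = +1  (since 521 mod 8 = 1)
  pull out 2: (2/521) = +1  (since 521 mod 8 = 1)
  reciprocity: (3/521) -> +(521/3)
  reduce: (2/3)
  pull out 2: (2/3) = -1  (since 3 mod 8 = 3)
  (1/3) = 1
Product of signs = -1
(384/521) = -1

-1


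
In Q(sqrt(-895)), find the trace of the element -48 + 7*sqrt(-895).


Tr(a + b*sqrt(d)) = (a + b*sqrt(d)) + (a - b*sqrt(d)) = 2a
= 2 * (-48)
= -96

-96


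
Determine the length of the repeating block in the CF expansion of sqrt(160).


Run the CF algorithm for sqrt(160).
a_0 = floor(sqrt(160)) = 12; set m_0=0, q_0=1.
Recurrence: m' = q*a - m,  q' = (d - m'^2)/q,  a' = floor((a_0 + m')/q').
  step 1: m=12, q=16, a=1
  step 2: m=4, q=9, a=1
  step 3: m=5, q=15, a=1
  step 4: m=10, q=4, a=5
  step 5: m=10, q=15, a=1
  step 6: m=5, q=9, a=1
  step 7: m=4, q=16, a=1
  step 8: m=12, q=1, a=24
a_8 = 2*a_0 = 24, so the period closes here.
sqrt(160) = [12; 1, 1, 1, 5, 1, 1, 1, 24]
Period length = 8

8


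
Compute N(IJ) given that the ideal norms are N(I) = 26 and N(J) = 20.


N(IJ) = N(I) * N(J)
= 26 * 20
= 520

520


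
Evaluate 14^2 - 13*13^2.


x^2 - d*y^2
= 14^2 - 13*13^2
= 196 - 2197
= -2001

-2001


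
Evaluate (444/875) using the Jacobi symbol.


Compute (444/875) via quadratic reciprocity:
  pull out 2: (2/875) = -1  (since 875 mod 8 = 3)
  pull out 2: (2/875) = -1  (since 875 mod 8 = 3)
  reciprocity: (111/875) -> -(875/111)
  reduce: (98/111)
  pull out 2: (2/111) = +1  (since 111 mod 8 = 7)
  reciprocity: (49/111) -> +(111/49)
  reduce: (13/49)
  reciprocity: (13/49) -> +(49/13)
  reduce: (10/13)
  pull out 2: (2/13) = -1  (since 13 mod 8 = 5)
  reciprocity: (5/13) -> +(13/5)
  reduce: (3/5)
  reciprocity: (3/5) -> +(5/3)
  reduce: (2/3)
  pull out 2: (2/3) = -1  (since 3 mod 8 = 3)
  (1/3) = 1
Product of signs = -1

-1


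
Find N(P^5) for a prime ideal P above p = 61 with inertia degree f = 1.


N(P^a) = p^(a*f)
= 61^(5*1)
= 61^5
= 844596301

844596301


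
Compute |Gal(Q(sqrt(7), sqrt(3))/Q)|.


The 2 square roots of distinct primes are multiplicatively independent over Q,
so [K:Q] = 2^2 and Gal(K/Q) is isomorphic to (Z/2Z)^2.
|Gal| = 2^2 = 4

4


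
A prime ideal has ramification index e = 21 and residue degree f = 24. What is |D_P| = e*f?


|D_P| = e * f
= 21 * 24
= 504

504


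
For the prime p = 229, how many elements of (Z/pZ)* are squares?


For prime p, the number of non-zero quadratic residues is (p-1)/2.
= (229-1)/2
= 114

114


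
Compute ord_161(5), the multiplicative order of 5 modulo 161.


We want ord_161(5), the smallest k >= 1 with 5^k = 1 mod 161.
n = 161 = 7 * 23, phi(161) = 132; the order divides phi(n).
Divisors of 132: 1, 2, 3, 4, 6, 11, 12, 22, 33, 44, 66, 132
Repeated squaring mod 161: 5^1 = 5, 5^2 = 25, 5^4 = 142, 5^8 = 39, 5^16 = 72, 5^32 = 32, 5^64 = 58, 5^128 = 144
Test divisors in increasing order:
  k=1: 5^1 = 5 mod 161
  k=2: 5^2 = 25 mod 161
  k=3: 5^3 = 25 * 5 = 125 mod 161
  k=4: 5^4 = 142 mod 161
  k=6: 5^6 = 142 * 25 = 8 mod 161
  k=11: 5^11 = 39 * 25 * 5 = 45 mod 161
  k=12: 5^12 = 39 * 142 = 64 mod 161
  k=22: 5^22 = 72 * 142 * 25 = 93 mod 161
  k=33: 5^33 = 32 * 5 = 160 mod 161
  k=44: 5^44 = 32 * 39 * 142 = 116 mod 161
  k=66: 5^66 = 58 * 25 = 1 mod 161  <- first divisor giving 1
Order = 66

66


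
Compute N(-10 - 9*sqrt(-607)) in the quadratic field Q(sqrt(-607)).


N(a + b*sqrt(d)) = a^2 - d*b^2
= (-10)^2 - (-607)*(-9)^2
= 100 + 49167
= 49267

49267


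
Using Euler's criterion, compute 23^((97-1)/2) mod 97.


p = 97 is prime and the exponent is (p-1)/2 = 48, so by Euler's criterion 23^48 = (23/97) = +1 or -1 mod 97.
Compute by square-and-multiply:
  48 = 32 + 16 (binary 110000)
  Repeated squaring mod 97: 23^1 = 23, 23^2 = 44, 23^4 = 93, 23^8 = 16, 23^16 = 62, 23^32 = 61
  23^48 = 23^32 * 23^16 = 61 * 62 mod 97
    61 * 62 = 3782 = 96 mod 97
  23^48 = 96 mod 97
Result 96 = p - 1 = -1 mod 97: 23 is a quadratic non-residue mod 97. As a residue in [0, p-1] the value is 96.
23^48 mod 97 = 96

96


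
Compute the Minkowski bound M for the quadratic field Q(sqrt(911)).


d = 911, d mod 4 = 3, so disc(K) = 4d = 3644; |disc(K)| = 3644
Real quadratic field, so n = 2, s = r2 = 0, r1 = 2
M = (n!/n^n) * (4/pi)^s * sqrt(|disc(K)|) = (2!/2^2) * (4/pi)^0 * sqrt(3644)
= 0.5 * 1.000000 * 60.365553
= 30.1828

30.1828


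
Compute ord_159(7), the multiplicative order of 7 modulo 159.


We want ord_159(7), the smallest k >= 1 with 7^k = 1 mod 159.
n = 159 = 3 * 53, phi(159) = 104; the order divides phi(n).
Divisors of 104: 1, 2, 4, 8, 13, 26, 52, 104
Repeated squaring mod 159: 7^1 = 7, 7^2 = 49, 7^4 = 16, 7^8 = 97, 7^16 = 28, 7^32 = 148, 7^64 = 121
Test divisors in increasing order:
  k=1: 7^1 = 7 mod 159
  k=2: 7^2 = 49 mod 159
  k=4: 7^4 = 16 mod 159
  k=8: 7^8 = 97 mod 159
  k=13: 7^13 = 97 * 16 * 7 = 52 mod 159
  k=26: 7^26 = 28 * 97 * 49 = 1 mod 159  <- first divisor giving 1
Order = 26

26


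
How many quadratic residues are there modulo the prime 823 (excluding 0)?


For prime p, the number of non-zero quadratic residues is (p-1)/2.
= (823-1)/2
= 411

411


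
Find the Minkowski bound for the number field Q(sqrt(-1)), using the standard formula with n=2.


d = -1, d mod 4 = 3, so disc(K) = 4d = -4; |disc(K)| = 4
Imaginary quadratic field, so n = 2, s = r2 = 1, r1 = 0
M = (n!/n^n) * (4/pi)^s * sqrt(|disc(K)|) = (2!/2^2) * (4/pi)^1 * sqrt(4)
= 0.5 * 1.273240 * 2.000000
= 1.2732

1.2732


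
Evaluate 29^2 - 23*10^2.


x^2 - d*y^2
= 29^2 - 23*10^2
= 841 - 2300
= -1459

-1459


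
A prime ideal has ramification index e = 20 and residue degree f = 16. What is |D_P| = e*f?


|D_P| = e * f
= 20 * 16
= 320

320


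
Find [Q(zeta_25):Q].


The degree equals Euler's totient phi(25).
25 = 5^2
phi(25) = 20

20


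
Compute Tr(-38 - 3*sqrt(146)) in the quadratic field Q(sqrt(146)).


Tr(a + b*sqrt(d)) = (a + b*sqrt(d)) + (a - b*sqrt(d)) = 2a
= 2 * (-38)
= -76

-76


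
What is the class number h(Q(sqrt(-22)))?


K = Q(sqrt(-22)). d mod 4 = 2, so D = disc(K) = 4d = -88
h(K) equals the number of primitive reduced positive-definite forms (a, b, c) = a*x^2 + b*x*y + c*y^2 with b^2 - 4ac = D,
where reduced means |b| <= a <= c, with b >= 0 whenever |b| = a or a = c, and primitive means gcd(a, b, c) = 1.
Reduced forces 3a^2 <= |D| = 88, so 1 <= a <= 5; b must have the parity of D, and c = (b^2 - D)/(4a) must be an integer >= a.
Enumerate a = 1..5, b in [-a, a]:
  a=1: (1, 0, 22)  [1]
  a=2: (2, 0, 11)  [1]
  a=3..5: none
Total reduced forms: 1 + 1 = 2
h = 2

2


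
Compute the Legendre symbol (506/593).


p = 593 is prime, so compute (506/593) with the reciprocity algorithm (Jacobi-symbol steps: pull out 2s via (2/n), flip via reciprocity, reduce):
  pull out 2: (2/593) = +1  (since 593 mod 8 = 1)
  reciprocity: (253/593) -> +(593/253)
  reduce: (87/253)
  reciprocity: (87/253) -> +(253/87)
  reduce: (79/87)
  reciprocity: (79/87) -> -(87/79)
  reduce: (8/79)
  pull out 2: (2/79) = +1  (since 79 mod 8 = 7)
  pull out 2: (2/79) = +1  (since 79 mod 8 = 7)
  pull out 2: (2/79) = +1  (since 79 mod 8 = 7)
  (1/79) = 1
Product of signs = -1
(506/593) = -1

-1


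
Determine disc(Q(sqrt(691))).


For K = Q(sqrt(d)) with d squarefree: disc(K) = d if d = 1 mod 4, and disc(K) = 4d if d = 2 or 3 mod 4.
Here d = 691, and d mod 4 = 3.
d = 3 mod 4, not 1 (O_K = Z[sqrt(d)]), so disc(K) = 4d = 4 * (691) = 2764

2764


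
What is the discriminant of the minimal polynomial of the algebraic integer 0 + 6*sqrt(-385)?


The element 0 + 6*sqrt(-385) has minimal polynomial:
x^2 + 0*x + 13860
Discriminant = (0)^2 - 4*(13860)
= 0 - 55440
= -55440

-55440


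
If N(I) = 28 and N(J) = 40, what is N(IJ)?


N(IJ) = N(I) * N(J)
= 28 * 40
= 1120

1120


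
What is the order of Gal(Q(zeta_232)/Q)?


|Gal(Q(zeta_232)/Q)| = phi(232)
= 112

112


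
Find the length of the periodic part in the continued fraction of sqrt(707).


Run the CF algorithm for sqrt(707).
a_0 = floor(sqrt(707)) = 26; set m_0=0, q_0=1.
Recurrence: m' = q*a - m,  q' = (d - m'^2)/q,  a' = floor((a_0 + m')/q').
  step 1: m=26, q=31, a=1
  step 2: m=5, q=22, a=1
  step 3: m=17, q=19, a=2
  step 4: m=21, q=14, a=3
  step 5: m=21, q=19, a=2
  step 6: m=17, q=22, a=1
  step 7: m=5, q=31, a=1
  step 8: m=26, q=1, a=52
a_8 = 2*a_0 = 52, so the period closes here.
sqrt(707) = [26; 1, 1, 2, 3, 2, 1, 1, 52]
Period length = 8

8


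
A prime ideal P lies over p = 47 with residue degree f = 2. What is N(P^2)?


N(P^a) = p^(a*f)
= 47^(2*2)
= 47^4
= 4879681

4879681


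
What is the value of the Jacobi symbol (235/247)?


Compute (235/247) via quadratic reciprocity:
  reciprocity: (235/247) -> -(247/235)
  reduce: (12/235)
  pull out 2: (2/235) = -1  (since 235 mod 8 = 3)
  pull out 2: (2/235) = -1  (since 235 mod 8 = 3)
  reciprocity: (3/235) -> -(235/3)
  reduce: (1/3)
  (1/3) = 1
Product of signs = 1

1


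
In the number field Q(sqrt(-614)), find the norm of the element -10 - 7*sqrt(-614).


N(a + b*sqrt(d)) = a^2 - d*b^2
= (-10)^2 - (-614)*(-7)^2
= 100 + 30086
= 30186

30186


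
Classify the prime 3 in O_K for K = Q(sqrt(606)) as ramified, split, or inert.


K = Q(sqrt(606)). Since d mod 4 = 2, disc(K) = 2424.
Check p | disc: 2424 mod 3 = 0.
p divides disc, so p ramifies: (p) = P^2 with e=2, f=1, g=1.
Therefore p is ramified.

ramified


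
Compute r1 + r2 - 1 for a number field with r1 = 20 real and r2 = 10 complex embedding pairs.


By Dirichlet's unit theorem:
rank = r1 + r2 - 1
= 20 + 10 - 1
= 29

29


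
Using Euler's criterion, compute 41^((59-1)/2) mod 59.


p = 59 is prime and the exponent is (p-1)/2 = 29, so by Euler's criterion 41^29 = (41/59) = +1 or -1 mod 59.
Compute by square-and-multiply:
  29 = 16 + 8 + 4 + 1 (binary 11101)
  Repeated squaring mod 59: 41^1 = 41, 41^2 = 29, 41^4 = 15, 41^8 = 48, 41^16 = 3
  41^29 = 41^16 * 41^8 * 41^4 * 41^1 = 3 * 48 * 15 * 41 mod 59
    3 * 48 = 144 = 26 mod 59
    26 * 15 = 390 = 36 mod 59
    36 * 41 = 1476 = 1 mod 59
  41^29 = 1 mod 59
Result 1: 41 is a quadratic residue mod 59.
41^29 mod 59 = 1

1


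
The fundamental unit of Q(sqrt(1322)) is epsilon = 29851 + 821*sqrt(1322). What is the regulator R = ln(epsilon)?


epsilon = 29851 + 821*sqrt(1322)
= 59702.0000
R = ln(59702.0000)
= 10.9971

10.9971


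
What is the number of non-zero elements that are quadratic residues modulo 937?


For prime p, the number of non-zero quadratic residues is (p-1)/2.
= (937-1)/2
= 468

468


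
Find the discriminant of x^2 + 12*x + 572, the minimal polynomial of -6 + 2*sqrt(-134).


The element -6 + 2*sqrt(-134) has minimal polynomial:
x^2 + 12*x + 572
Discriminant = (12)^2 - 4*(572)
= 144 - 2288
= -2144

-2144


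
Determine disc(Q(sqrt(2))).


For K = Q(sqrt(d)) with d squarefree: disc(K) = d if d = 1 mod 4, and disc(K) = 4d if d = 2 or 3 mod 4.
Here d = 2, and d mod 4 = 2.
d = 2 mod 4, not 1 (O_K = Z[sqrt(d)]), so disc(K) = 4d = 4 * (2) = 8

8


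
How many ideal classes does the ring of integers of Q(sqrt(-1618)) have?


K = Q(sqrt(-1618)). d mod 4 = 2, so D = disc(K) = 4d = -6472
h(K) equals the number of primitive reduced positive-definite forms (a, b, c) = a*x^2 + b*x*y + c*y^2 with b^2 - 4ac = D,
where reduced means |b| <= a <= c, with b >= 0 whenever |b| = a or a = c, and primitive means gcd(a, b, c) = 1.
Reduced forces 3a^2 <= |D| = 6472, so 1 <= a <= 46; b must have the parity of D, and c = (b^2 - D)/(4a) must be an integer >= a.
Enumerate a = 1..46, b in [-a, a]:
  a=1: (1, 0, 1618)  [1]
  a=2: (2, 0, 809)  [1]
  a=3..18: none
  a=19: (19, -8, 86), (19, 8, 86)  [2]
  a=20..28: none
  a=29: (29, -16, 58), (29, 16, 58)  [2]
  a=30: none
  a=31: (31, -10, 53), (31, 10, 53)  [2]
  a=32..36: none
  a=37: (37, -22, 47), (37, 22, 47)  [2]
  a=38: (38, -8, 43), (38, 8, 43)  [2]
  a=39..46: none
Total reduced forms: 1 + 1 + 2 + 2 + 2 + 2 + 2 = 12
h = 12

12


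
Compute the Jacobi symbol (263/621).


Compute (263/621) via quadratic reciprocity:
  reciprocity: (263/621) -> +(621/263)
  reduce: (95/263)
  reciprocity: (95/263) -> -(263/95)
  reduce: (73/95)
  reciprocity: (73/95) -> +(95/73)
  reduce: (22/73)
  pull out 2: (2/73) = +1  (since 73 mod 8 = 1)
  reciprocity: (11/73) -> +(73/11)
  reduce: (7/11)
  reciprocity: (7/11) -> -(11/7)
  reduce: (4/7)
  pull out 2: (2/7) = +1  (since 7 mod 8 = 7)
  pull out 2: (2/7) = +1  (since 7 mod 8 = 7)
  (1/7) = 1
Product of signs = 1

1


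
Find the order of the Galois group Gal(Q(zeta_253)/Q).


|Gal(Q(zeta_253)/Q)| = phi(253)
= 220

220


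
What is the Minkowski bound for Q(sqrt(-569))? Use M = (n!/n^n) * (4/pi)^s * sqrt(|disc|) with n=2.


d = -569, d mod 4 = 3, so disc(K) = 4d = -2276; |disc(K)| = 2276
Imaginary quadratic field, so n = 2, s = r2 = 1, r1 = 0
M = (n!/n^n) * (4/pi)^s * sqrt(|disc(K)|) = (2!/2^2) * (4/pi)^1 * sqrt(2276)
= 0.5 * 1.273240 * 47.707442
= 30.3715

30.3715


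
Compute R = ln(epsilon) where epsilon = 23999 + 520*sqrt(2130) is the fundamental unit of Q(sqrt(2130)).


epsilon = 23999 + 520*sqrt(2130)
= 47998.0000
R = ln(47998.0000)
= 10.7789

10.7789


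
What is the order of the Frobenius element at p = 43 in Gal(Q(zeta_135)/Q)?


The Frobenius at p in Gal(Q(zeta_n)/Q) = (Z/nZ)* is the class of p, so its order is ord_135(43), the smallest k >= 1 with 43^k = 1 mod 135.
n = 135 = 3^3 * 5, phi(135) = 72; the order divides phi(n).
Divisors of 72: 1, 2, 3, 4, 6, 8, 9, 12, 18, 24, 36, 72
Repeated squaring mod 135: 43^1 = 43, 43^2 = 94, 43^4 = 61, 43^8 = 76, 43^16 = 106, 43^32 = 31, 43^64 = 16
Test divisors in increasing order:
  k=1: 43^1 = 43 mod 135
  k=2: 43^2 = 94 mod 135
  k=3: 43^3 = 94 * 43 = 127 mod 135
  k=4: 43^4 = 61 mod 135
  k=6: 43^6 = 61 * 94 = 64 mod 135
  k=8: 43^8 = 76 mod 135
  k=9: 43^9 = 76 * 43 = 28 mod 135
  k=12: 43^12 = 76 * 61 = 46 mod 135
  k=18: 43^18 = 106 * 94 = 109 mod 135
  k=24: 43^24 = 106 * 76 = 91 mod 135
  k=36: 43^36 = 31 * 61 = 1 mod 135  <- first divisor giving 1
Order = 36

36


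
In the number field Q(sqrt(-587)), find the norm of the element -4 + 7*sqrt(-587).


N(a + b*sqrt(d)) = a^2 - d*b^2
= (-4)^2 - (-587)*(7)^2
= 16 + 28763
= 28779

28779


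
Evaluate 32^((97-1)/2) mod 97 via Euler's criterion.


p = 97 is prime and the exponent is (p-1)/2 = 48, so by Euler's criterion 32^48 = (32/97) = +1 or -1 mod 97.
Compute by square-and-multiply:
  48 = 32 + 16 (binary 110000)
  Repeated squaring mod 97: 32^1 = 32, 32^2 = 54, 32^4 = 6, 32^8 = 36, 32^16 = 35, 32^32 = 61
  32^48 = 32^32 * 32^16 = 61 * 35 mod 97
    61 * 35 = 2135 = 1 mod 97
  32^48 = 1 mod 97
Result 1: 32 is a quadratic residue mod 97.
32^48 mod 97 = 1

1


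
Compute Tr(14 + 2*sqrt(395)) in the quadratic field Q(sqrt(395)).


Tr(a + b*sqrt(d)) = (a + b*sqrt(d)) + (a - b*sqrt(d)) = 2a
= 2 * (14)
= 28

28


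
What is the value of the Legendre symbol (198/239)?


p = 239 is prime, so compute (198/239) with the reciprocity algorithm (Jacobi-symbol steps: pull out 2s via (2/n), flip via reciprocity, reduce):
  pull out 2: (2/239) = +1  (since 239 mod 8 = 7)
  reciprocity: (99/239) -> -(239/99)
  reduce: (41/99)
  reciprocity: (41/99) -> +(99/41)
  reduce: (17/41)
  reciprocity: (17/41) -> +(41/17)
  reduce: (7/17)
  reciprocity: (7/17) -> +(17/7)
  reduce: (3/7)
  reciprocity: (3/7) -> -(7/3)
  reduce: (1/3)
  (1/3) = 1
Product of signs = 1
(198/239) = 1

1


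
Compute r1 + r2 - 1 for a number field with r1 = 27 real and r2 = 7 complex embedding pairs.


By Dirichlet's unit theorem:
rank = r1 + r2 - 1
= 27 + 7 - 1
= 33

33


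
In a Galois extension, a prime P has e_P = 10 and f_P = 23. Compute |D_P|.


|D_P| = e * f
= 10 * 23
= 230

230


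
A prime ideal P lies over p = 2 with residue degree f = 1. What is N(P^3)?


N(P^a) = p^(a*f)
= 2^(3*1)
= 2^3
= 8

8


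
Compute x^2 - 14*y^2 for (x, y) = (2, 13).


x^2 - d*y^2
= 2^2 - 14*13^2
= 4 - 2366
= -2362

-2362


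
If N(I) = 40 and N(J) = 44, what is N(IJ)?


N(IJ) = N(I) * N(J)
= 40 * 44
= 1760

1760


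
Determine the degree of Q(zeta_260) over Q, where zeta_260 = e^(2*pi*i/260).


The degree equals Euler's totient phi(260).
260 = 2^2 * 5 * 13
phi(260) = 96

96


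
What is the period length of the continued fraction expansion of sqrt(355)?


Run the CF algorithm for sqrt(355).
a_0 = floor(sqrt(355)) = 18; set m_0=0, q_0=1.
Recurrence: m' = q*a - m,  q' = (d - m'^2)/q,  a' = floor((a_0 + m')/q').
  step 1: m=18, q=31, a=1
  step 2: m=13, q=6, a=5
  step 3: m=17, q=11, a=3
  step 4: m=16, q=9, a=3
  step 5: m=11, q=26, a=1
  step 6: m=15, q=5, a=6
  step 7: m=15, q=26, a=1
  step 8: m=11, q=9, a=3
  step 9: m=16, q=11, a=3
  step 10: m=17, q=6, a=5
  step 11: m=13, q=31, a=1
  step 12: m=18, q=1, a=36
a_12 = 2*a_0 = 36, so the period closes here.
sqrt(355) = [18; 1, 5, 3, 3, 1, 6, 1, 3, 3, 5, 1, 36]
Period length = 12

12


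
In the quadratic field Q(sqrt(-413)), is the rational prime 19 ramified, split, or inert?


K = Q(sqrt(-413)). Since d mod 4 = 3, disc(K) = -1652.
Check p | disc: -1652 mod 19 = 1.
p does not divide disc. Compute Legendre symbol (d/p):
5^((19-1)/2) mod 19 = 1
(d/p) = 1, so p splits: (p) = P*P' with e=1, f=1, g=2.
Therefore p is split.

split


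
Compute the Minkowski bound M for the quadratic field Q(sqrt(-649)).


d = -649, d mod 4 = 3, so disc(K) = 4d = -2596; |disc(K)| = 2596
Imaginary quadratic field, so n = 2, s = r2 = 1, r1 = 0
M = (n!/n^n) * (4/pi)^s * sqrt(|disc(K)|) = (2!/2^2) * (4/pi)^1 * sqrt(2596)
= 0.5 * 1.273240 * 50.950957
= 32.4364

32.4364


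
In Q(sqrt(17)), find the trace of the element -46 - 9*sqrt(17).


Tr(a + b*sqrt(d)) = (a + b*sqrt(d)) + (a - b*sqrt(d)) = 2a
= 2 * (-46)
= -92

-92


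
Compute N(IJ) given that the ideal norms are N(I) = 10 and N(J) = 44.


N(IJ) = N(I) * N(J)
= 10 * 44
= 440

440


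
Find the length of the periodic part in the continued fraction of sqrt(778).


Run the CF algorithm for sqrt(778).
a_0 = floor(sqrt(778)) = 27; set m_0=0, q_0=1.
Recurrence: m' = q*a - m,  q' = (d - m'^2)/q,  a' = floor((a_0 + m')/q').
  step 1: m=27, q=49, a=1
  step 2: m=22, q=6, a=8
  step 3: m=26, q=17, a=3
  step 4: m=25, q=9, a=5
  step 5: m=20, q=42, a=1
  step 6: m=22, q=7, a=7
  step 7: m=27, q=7, a=7
  step 8: m=22, q=42, a=1
  step 9: m=20, q=9, a=5
  step 10: m=25, q=17, a=3
  step 11: m=26, q=6, a=8
  step 12: m=22, q=49, a=1
  step 13: m=27, q=1, a=54
a_13 = 2*a_0 = 54, so the period closes here.
sqrt(778) = [27; 1, 8, 3, 5, 1, 7, 7, 1, 5, 3, 8, 1, 54]
Period length = 13

13


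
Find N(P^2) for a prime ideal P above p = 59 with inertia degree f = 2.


N(P^a) = p^(a*f)
= 59^(2*2)
= 59^4
= 12117361

12117361


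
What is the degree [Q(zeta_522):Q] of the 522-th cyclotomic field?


The degree equals Euler's totient phi(522).
522 = 2 * 3^2 * 29
phi(522) = 168

168


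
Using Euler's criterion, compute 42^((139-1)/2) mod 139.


p = 139 is prime and the exponent is (p-1)/2 = 69, so by Euler's criterion 42^69 = (42/139) = +1 or -1 mod 139.
Compute by square-and-multiply:
  69 = 64 + 4 + 1 (binary 1000101)
  Repeated squaring mod 139: 42^1 = 42, 42^2 = 96, 42^4 = 42, 42^8 = 96, 42^16 = 42, 42^32 = 96, 42^64 = 42
  42^69 = 42^64 * 42^4 * 42^1 = 42 * 42 * 42 mod 139
    42 * 42 = 1764 = 96 mod 139
    96 * 42 = 4032 = 1 mod 139
  42^69 = 1 mod 139
Result 1: 42 is a quadratic residue mod 139.
42^69 mod 139 = 1

1


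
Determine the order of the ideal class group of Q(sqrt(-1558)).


K = Q(sqrt(-1558)). d mod 4 = 2, so D = disc(K) = 4d = -6232
h(K) equals the number of primitive reduced positive-definite forms (a, b, c) = a*x^2 + b*x*y + c*y^2 with b^2 - 4ac = D,
where reduced means |b| <= a <= c, with b >= 0 whenever |b| = a or a = c, and primitive means gcd(a, b, c) = 1.
Reduced forces 3a^2 <= |D| = 6232, so 1 <= a <= 45; b must have the parity of D, and c = (b^2 - D)/(4a) must be an integer >= a.
Enumerate a = 1..45, b in [-a, a]:
  a=1: (1, 0, 1558)  [1]
  a=2: (2, 0, 779)  [1]
  a=3..10: none
  a=11: (11, -4, 142), (11, 4, 142)  [2]
  a=12..18: none
  a=19: (19, 0, 82)  [1]
  a=20..21: none
  a=22: (22, -4, 71), (22, 4, 71)  [2]
  a=23: (23, -22, 73), (23, 22, 73)  [2]
  a=24..36: none
  a=37: (37, -24, 46), (37, 24, 46)  [2]
  a=38: (38, 0, 41)  [1]
  a=39..45: none
Total reduced forms: 1 + 1 + 2 + 1 + 2 + 2 + 2 + 1 = 12
h = 12

12


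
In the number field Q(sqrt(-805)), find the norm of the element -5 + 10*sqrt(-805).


N(a + b*sqrt(d)) = a^2 - d*b^2
= (-5)^2 - (-805)*(10)^2
= 25 + 80500
= 80525

80525


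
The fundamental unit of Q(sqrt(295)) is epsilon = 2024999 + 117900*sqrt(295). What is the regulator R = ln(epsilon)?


epsilon = 2024999 + 117900*sqrt(295)
= 4.0500e+06
R = ln(4.0500e+06)
= 15.2142

15.2142


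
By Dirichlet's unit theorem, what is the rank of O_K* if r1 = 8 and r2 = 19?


By Dirichlet's unit theorem:
rank = r1 + r2 - 1
= 8 + 19 - 1
= 26

26


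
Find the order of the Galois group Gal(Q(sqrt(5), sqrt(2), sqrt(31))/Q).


The 3 square roots of distinct primes are multiplicatively independent over Q,
so [K:Q] = 2^3 and Gal(K/Q) is isomorphic to (Z/2Z)^3.
|Gal| = 2^3 = 8

8


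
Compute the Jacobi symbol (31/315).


Compute (31/315) via quadratic reciprocity:
  reciprocity: (31/315) -> -(315/31)
  reduce: (5/31)
  reciprocity: (5/31) -> +(31/5)
  reduce: (1/5)
  (1/5) = 1
Product of signs = -1

-1


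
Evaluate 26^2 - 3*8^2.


x^2 - d*y^2
= 26^2 - 3*8^2
= 676 - 192
= 484

484


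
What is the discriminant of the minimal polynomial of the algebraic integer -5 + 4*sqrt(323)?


The element -5 + 4*sqrt(323) has minimal polynomial:
x^2 + 10*x - 5143
Discriminant = (10)^2 - 4*(-5143)
= 100 + 20572
= 20672

20672


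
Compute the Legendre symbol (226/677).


p = 677 is prime, so compute (226/677) with the reciprocity algorithm (Jacobi-symbol steps: pull out 2s via (2/n), flip via reciprocity, reduce):
  pull out 2: (2/677) = -1  (since 677 mod 8 = 5)
  reciprocity: (113/677) -> +(677/113)
  reduce: (112/113)
  pull out 2: (2/113) = +1  (since 113 mod 8 = 1)
  pull out 2: (2/113) = +1  (since 113 mod 8 = 1)
  pull out 2: (2/113) = +1  (since 113 mod 8 = 1)
  pull out 2: (2/113) = +1  (since 113 mod 8 = 1)
  reciprocity: (7/113) -> +(113/7)
  reduce: (1/7)
  (1/7) = 1
Product of signs = -1
(226/677) = -1

-1


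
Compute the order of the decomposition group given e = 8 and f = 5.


|D_P| = e * f
= 8 * 5
= 40

40


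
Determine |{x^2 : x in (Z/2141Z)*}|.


For prime p, the number of non-zero quadratic residues is (p-1)/2.
= (2141-1)/2
= 1070

1070


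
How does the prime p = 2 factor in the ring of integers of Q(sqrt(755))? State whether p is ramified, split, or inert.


K = Q(sqrt(755)). Since d mod 4 = 3, disc(K) = 3020.
Check p | disc: 3020 mod 2 = 0.
p divides disc, so p ramifies: (p) = P^2 with e=2, f=1, g=1.
Therefore p is ramified.

ramified


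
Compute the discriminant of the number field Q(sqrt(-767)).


For K = Q(sqrt(d)) with d squarefree: disc(K) = d if d = 1 mod 4, and disc(K) = 4d if d = 2 or 3 mod 4.
Here d = -767, and d mod 4 = 1.
d = 1 mod 4 (O_K = Z[(1+sqrt(d))/2]), so disc(K) = d = -767

-767


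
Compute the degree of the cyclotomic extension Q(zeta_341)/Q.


The degree equals Euler's totient phi(341).
341 = 11 * 31
phi(341) = 300

300


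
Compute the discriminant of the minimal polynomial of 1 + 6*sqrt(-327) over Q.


The element 1 + 6*sqrt(-327) has minimal polynomial:
x^2 - 2*x + 11773
Discriminant = (-2)^2 - 4*(11773)
= 4 - 47092
= -47088

-47088


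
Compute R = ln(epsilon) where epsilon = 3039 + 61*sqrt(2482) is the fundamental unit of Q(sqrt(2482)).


epsilon = 3039 + 61*sqrt(2482)
= 6078.0002
R = ln(6078.0002)
= 8.7124

8.7124


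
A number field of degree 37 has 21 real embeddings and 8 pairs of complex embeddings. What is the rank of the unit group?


By Dirichlet's unit theorem:
rank = r1 + r2 - 1
= 21 + 8 - 1
= 28

28


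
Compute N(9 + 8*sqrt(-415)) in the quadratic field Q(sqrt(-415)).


N(a + b*sqrt(d)) = a^2 - d*b^2
= (9)^2 - (-415)*(8)^2
= 81 + 26560
= 26641

26641


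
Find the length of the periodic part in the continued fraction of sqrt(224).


Run the CF algorithm for sqrt(224).
a_0 = floor(sqrt(224)) = 14; set m_0=0, q_0=1.
Recurrence: m' = q*a - m,  q' = (d - m'^2)/q,  a' = floor((a_0 + m')/q').
  step 1: m=14, q=28, a=1
  step 2: m=14, q=1, a=28
a_2 = 2*a_0 = 28, so the period closes here.
sqrt(224) = [14; 1, 28]
Period length = 2

2


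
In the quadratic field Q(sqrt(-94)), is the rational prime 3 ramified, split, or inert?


K = Q(sqrt(-94)). Since d mod 4 = 2, disc(K) = -376.
Check p | disc: -376 mod 3 = 2.
p does not divide disc. Compute Legendre symbol (d/p):
2^((3-1)/2) mod 3 = -1
(d/p) = -1, so p is inert: (p) stays prime with e=1, f=2, g=1.
Therefore p is inert.

inert


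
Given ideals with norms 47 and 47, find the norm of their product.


N(IJ) = N(I) * N(J)
= 47 * 47
= 2209

2209


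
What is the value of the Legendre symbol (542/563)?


p = 563 is prime, so compute (542/563) with the reciprocity algorithm (Jacobi-symbol steps: pull out 2s via (2/n), flip via reciprocity, reduce):
  pull out 2: (2/563) = -1  (since 563 mod 8 = 3)
  reciprocity: (271/563) -> -(563/271)
  reduce: (21/271)
  reciprocity: (21/271) -> +(271/21)
  reduce: (19/21)
  reciprocity: (19/21) -> +(21/19)
  reduce: (2/19)
  pull out 2: (2/19) = -1  (since 19 mod 8 = 3)
  (1/19) = 1
Product of signs = -1
(542/563) = -1

-1


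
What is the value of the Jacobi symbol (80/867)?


Compute (80/867) via quadratic reciprocity:
  pull out 2: (2/867) = -1  (since 867 mod 8 = 3)
  pull out 2: (2/867) = -1  (since 867 mod 8 = 3)
  pull out 2: (2/867) = -1  (since 867 mod 8 = 3)
  pull out 2: (2/867) = -1  (since 867 mod 8 = 3)
  reciprocity: (5/867) -> +(867/5)
  reduce: (2/5)
  pull out 2: (2/5) = -1  (since 5 mod 8 = 5)
  (1/5) = 1
Product of signs = -1

-1
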